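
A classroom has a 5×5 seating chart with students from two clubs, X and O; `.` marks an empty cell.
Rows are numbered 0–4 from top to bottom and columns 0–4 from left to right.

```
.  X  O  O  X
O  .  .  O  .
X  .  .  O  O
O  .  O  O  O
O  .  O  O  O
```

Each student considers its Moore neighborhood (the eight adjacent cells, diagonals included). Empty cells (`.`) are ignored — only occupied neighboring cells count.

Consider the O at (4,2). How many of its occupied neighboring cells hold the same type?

3

Occupied neighbors of (4,2): (3,2)=O, (3,3)=O, (4,3)=O.
Same type (O): 3 of 3.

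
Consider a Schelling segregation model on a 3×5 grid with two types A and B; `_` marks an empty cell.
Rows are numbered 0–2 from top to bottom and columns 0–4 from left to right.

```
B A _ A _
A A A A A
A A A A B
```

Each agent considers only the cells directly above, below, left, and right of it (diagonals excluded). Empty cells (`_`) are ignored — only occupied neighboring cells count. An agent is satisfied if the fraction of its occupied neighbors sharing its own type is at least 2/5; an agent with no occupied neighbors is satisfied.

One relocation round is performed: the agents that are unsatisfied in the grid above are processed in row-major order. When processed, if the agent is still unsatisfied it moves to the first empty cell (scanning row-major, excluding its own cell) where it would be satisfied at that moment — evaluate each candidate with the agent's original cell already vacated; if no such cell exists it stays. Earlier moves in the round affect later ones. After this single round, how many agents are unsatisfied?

2

Initially unsatisfied (in order): (0,0), (2,4).
  (0,0): no empty cell satisfies it; stays.
  (2,4): no empty cell satisfies it; stays.
Resulting grid:
B A _ A _
A A A A A
A A A A B
Unsatisfied now: (0,0), (2,4).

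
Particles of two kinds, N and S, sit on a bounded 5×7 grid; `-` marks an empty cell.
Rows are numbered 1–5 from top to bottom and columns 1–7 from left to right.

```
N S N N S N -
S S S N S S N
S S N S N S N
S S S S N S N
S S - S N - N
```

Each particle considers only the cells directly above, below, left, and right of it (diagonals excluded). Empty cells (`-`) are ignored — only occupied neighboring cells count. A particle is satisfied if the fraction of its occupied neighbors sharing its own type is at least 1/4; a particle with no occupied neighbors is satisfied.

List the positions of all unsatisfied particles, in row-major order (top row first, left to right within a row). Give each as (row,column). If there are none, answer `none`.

(1,1)N 0/2 not
(1,2)S 1/3 satisfied
(1,3)N 1/3 satisfied
(1,4)N 2/3 satisfied
(1,5)S 1/3 satisfied
(1,6)N 0/2 not
(2,1)S 2/3 satisfied
(2,2)S 4/4 satisfied
(2,3)S 1/4 satisfied
(2,4)N 1/4 satisfied
(2,5)S 2/4 satisfied
(2,6)S 2/4 satisfied
(2,7)N 1/2 satisfied
(3,1)S 3/3 satisfied
(3,2)S 3/4 satisfied
(3,3)N 0/4 not
(3,4)S 1/4 satisfied
(3,5)N 1/4 satisfied
(3,6)S 2/4 satisfied
(3,7)N 2/3 satisfied
(4,1)S 3/3 satisfied
(4,2)S 4/4 satisfied
(4,3)S 2/3 satisfied
(4,4)S 3/4 satisfied
(4,5)N 2/4 satisfied
(4,6)S 1/3 satisfied
(4,7)N 2/3 satisfied
(5,1)S 2/2 satisfied
(5,2)S 2/2 satisfied
(5,4)S 1/2 satisfied
(5,5)N 1/2 satisfied
(5,7)N 1/1 satisfied

(1,1), (1,6), (3,3)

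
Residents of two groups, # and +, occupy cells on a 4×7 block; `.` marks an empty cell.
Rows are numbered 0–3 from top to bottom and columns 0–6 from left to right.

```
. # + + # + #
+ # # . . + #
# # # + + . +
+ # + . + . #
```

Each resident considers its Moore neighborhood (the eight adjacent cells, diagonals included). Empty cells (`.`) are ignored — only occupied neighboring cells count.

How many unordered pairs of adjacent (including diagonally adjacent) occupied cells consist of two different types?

25

Scan each occupied cell's neighbors to the right and below (and the two forward diagonals) so each pair is counted once.
Row 0: #(0,1)–+(0,2)≠ #(0,1)–#(1,1)= #(0,1)–#(1,2)= #(0,1)–+(1,0)≠ +(0,2)–+(0,3)= +(0,2)–#(1,2)≠ +(0,2)–#(1,1)≠ +(0,3)–#(0,4)≠ +(0,3)–#(1,2)≠ #(0,4)–+(0,5)≠ #(0,4)–+(1,5)≠ +(0,5)–#(0,6)≠ +(0,5)–+(1,5)= +(0,5)–#(1,6)≠ #(0,6)–#(1,6)= #(0,6)–+(1,5)≠  → 11/16 unlike.
Row 1: +(1,0)–#(1,1)≠ +(1,0)–#(2,0)≠ +(1,0)–#(2,1)≠ #(1,1)–#(1,2)= #(1,1)–#(2,1)= #(1,1)–#(2,2)= #(1,1)–#(2,0)= #(1,2)–#(2,2)= #(1,2)–+(2,3)≠ #(1,2)–#(2,1)= +(1,5)–#(1,6)≠ +(1,5)–+(2,6)= +(1,5)–+(2,4)= #(1,6)–+(2,6)≠  → 6/14 unlike.
Row 2: #(2,0)–#(2,1)= #(2,0)–+(3,0)≠ #(2,0)–#(3,1)= #(2,1)–#(2,2)= #(2,1)–#(3,1)= #(2,1)–+(3,2)≠ #(2,1)–+(3,0)≠ #(2,2)–+(2,3)≠ #(2,2)–+(3,2)≠ #(2,2)–#(3,1)= +(2,3)–+(2,4)= +(2,3)–+(3,4)= +(2,3)–+(3,2)= +(2,4)–+(3,4)= +(2,6)–#(3,6)≠  → 6/15 unlike.
Row 3: +(3,0)–#(3,1)≠ #(3,1)–+(3,2)≠  → 2/2 unlike.
Total adjacent occupied pairs: 47; unlike-type pairs: 25.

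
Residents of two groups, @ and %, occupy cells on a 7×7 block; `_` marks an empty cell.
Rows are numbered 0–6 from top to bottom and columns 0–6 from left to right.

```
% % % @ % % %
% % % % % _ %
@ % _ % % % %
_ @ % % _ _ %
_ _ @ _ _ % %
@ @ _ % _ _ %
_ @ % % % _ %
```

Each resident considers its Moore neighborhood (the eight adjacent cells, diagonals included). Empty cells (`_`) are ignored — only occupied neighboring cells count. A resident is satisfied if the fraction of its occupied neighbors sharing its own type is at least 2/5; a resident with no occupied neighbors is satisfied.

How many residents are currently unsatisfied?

2

Row 0: (0,0)% 3/3 satisfied · (0,1)% 5/5 satisfied · (0,2)% 4/5 satisfied · (0,3)@ 0/5 not · (0,4)% 3/4 satisfied · (0,5)% 4/4 satisfied · (0,6)% 2/2 satisfied
Row 1: (1,0)% 4/5 satisfied · (1,1)% 6/7 satisfied · (1,2)% 6/7 satisfied · (1,3)% 6/7 satisfied · (1,4)% 6/7 satisfied · (1,6)% 4/4 satisfied
Row 2: (2,0)@ 1/4 not · (2,1)% 4/6 satisfied · (2,3)% 6/6 satisfied · (2,4)% 5/5 satisfied · (2,5)% 5/5 satisfied · (2,6)% 3/3 satisfied
Row 3: (3,1)@ 2/4 satisfied · (3,2)% 3/5 satisfied · (3,3)% 3/4 satisfied · (3,6)% 4/4 satisfied
Row 4: (4,2)@ 2/5 satisfied · (4,5)% 3/3 satisfied · (4,6)% 3/3 satisfied
Row 5: (5,0)@ 2/2 satisfied · (5,1)@ 3/4 satisfied · (5,3)% 3/4 satisfied · (5,6)% 3/3 satisfied
Row 6: (6,1)@ 2/3 satisfied · (6,2)% 2/4 satisfied · (6,3)% 3/3 satisfied · (6,4)% 2/2 satisfied · (6,6)% 1/1 satisfied
Unsatisfied: (0,3), (2,0) — 2 in total.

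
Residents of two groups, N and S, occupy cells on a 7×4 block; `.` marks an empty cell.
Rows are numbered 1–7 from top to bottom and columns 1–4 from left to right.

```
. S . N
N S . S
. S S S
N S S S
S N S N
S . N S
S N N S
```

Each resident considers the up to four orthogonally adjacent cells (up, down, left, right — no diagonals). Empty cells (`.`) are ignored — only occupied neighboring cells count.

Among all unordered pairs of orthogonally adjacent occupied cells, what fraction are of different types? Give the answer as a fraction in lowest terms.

Scan each occupied cell's neighbors to the right and below so each pair is counted once.
Row 1: S(1,2)–S(2,2)= N(1,4)–S(2,4)≠  → 1/2 unlike.
Row 2: N(2,1)–S(2,2)≠ S(2,2)–S(3,2)= S(2,4)–S(3,4)=  → 1/3 unlike.
Row 3: S(3,2)–S(3,3)= S(3,2)–S(4,2)= S(3,3)–S(3,4)= S(3,3)–S(4,3)= S(3,4)–S(4,4)=  → 0/5 unlike.
Row 4: N(4,1)–S(4,2)≠ N(4,1)–S(5,1)≠ S(4,2)–S(4,3)= S(4,2)–N(5,2)≠ S(4,3)–S(4,4)= S(4,3)–S(5,3)= S(4,4)–N(5,4)≠  → 4/7 unlike.
Row 5: S(5,1)–N(5,2)≠ S(5,1)–S(6,1)= N(5,2)–S(5,3)≠ S(5,3)–N(5,4)≠ S(5,3)–N(6,3)≠ N(5,4)–S(6,4)≠  → 5/6 unlike.
Row 6: S(6,1)–S(7,1)= N(6,3)–S(6,4)≠ N(6,3)–N(7,3)= S(6,4)–S(7,4)=  → 1/4 unlike.
Row 7: S(7,1)–N(7,2)≠ N(7,2)–N(7,3)= N(7,3)–S(7,4)≠  → 2/3 unlike.
Total adjacent occupied pairs: 30; unlike-type pairs: 14.
14/30 reduces to 7/15.

7/15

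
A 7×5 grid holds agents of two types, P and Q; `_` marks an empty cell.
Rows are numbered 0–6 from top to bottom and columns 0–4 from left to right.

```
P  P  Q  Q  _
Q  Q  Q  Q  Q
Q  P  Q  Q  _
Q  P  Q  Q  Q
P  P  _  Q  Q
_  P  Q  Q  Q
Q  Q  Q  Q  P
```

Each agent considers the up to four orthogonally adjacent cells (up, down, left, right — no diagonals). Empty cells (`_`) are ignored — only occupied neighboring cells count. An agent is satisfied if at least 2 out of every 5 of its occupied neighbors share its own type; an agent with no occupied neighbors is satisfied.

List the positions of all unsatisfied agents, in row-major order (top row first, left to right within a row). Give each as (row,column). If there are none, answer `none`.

(0,1), (2,1), (3,0), (5,1), (6,4)

Row 0: (0,0)P 1/2 satisfied · (0,1)P 1/3 not · (0,2)Q 2/3 satisfied · (0,3)Q 2/2 satisfied
Row 1: (1,0)Q 2/3 satisfied · (1,1)Q 2/4 satisfied · (1,2)Q 4/4 satisfied · (1,3)Q 4/4 satisfied · (1,4)Q 1/1 satisfied
Row 2: (2,0)Q 2/3 satisfied · (2,1)P 1/4 not · (2,2)Q 3/4 satisfied · (2,3)Q 3/3 satisfied
Row 3: (3,0)Q 1/3 not · (3,1)P 2/4 satisfied · (3,2)Q 2/3 satisfied · (3,3)Q 4/4 satisfied · (3,4)Q 2/2 satisfied
Row 4: (4,0)P 1/2 satisfied · (4,1)P 3/3 satisfied · (4,3)Q 3/3 satisfied · (4,4)Q 3/3 satisfied
Row 5: (5,1)P 1/3 not · (5,2)Q 2/3 satisfied · (5,3)Q 4/4 satisfied · (5,4)Q 2/3 satisfied
Row 6: (6,0)Q 1/1 satisfied · (6,1)Q 2/3 satisfied · (6,2)Q 3/3 satisfied · (6,3)Q 2/3 satisfied · (6,4)P 0/2 not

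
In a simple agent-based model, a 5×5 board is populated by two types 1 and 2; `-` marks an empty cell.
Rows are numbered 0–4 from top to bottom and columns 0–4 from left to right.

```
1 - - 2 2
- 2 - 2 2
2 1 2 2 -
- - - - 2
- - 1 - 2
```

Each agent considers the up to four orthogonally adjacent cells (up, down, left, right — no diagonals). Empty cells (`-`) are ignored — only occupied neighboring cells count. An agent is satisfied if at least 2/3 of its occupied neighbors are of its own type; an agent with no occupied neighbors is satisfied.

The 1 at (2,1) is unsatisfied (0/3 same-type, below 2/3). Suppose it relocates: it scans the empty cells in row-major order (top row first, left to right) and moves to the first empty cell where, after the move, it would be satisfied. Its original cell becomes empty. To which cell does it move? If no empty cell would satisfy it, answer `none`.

(3,1)

Vacating (2,1). Empty cells in order:
  (0,1): 1/2 same-type → still unsatisfied.
  (0,2): 0/1 same-type → still unsatisfied.
  (1,0): 1/3 same-type → still unsatisfied.
  (1,2): 0/3 same-type → still unsatisfied.
  (2,4): 0/3 same-type → still unsatisfied.
  (3,0): 0/1 same-type → still unsatisfied.
  (3,1): 0/0 same-type → satisfied — stop here.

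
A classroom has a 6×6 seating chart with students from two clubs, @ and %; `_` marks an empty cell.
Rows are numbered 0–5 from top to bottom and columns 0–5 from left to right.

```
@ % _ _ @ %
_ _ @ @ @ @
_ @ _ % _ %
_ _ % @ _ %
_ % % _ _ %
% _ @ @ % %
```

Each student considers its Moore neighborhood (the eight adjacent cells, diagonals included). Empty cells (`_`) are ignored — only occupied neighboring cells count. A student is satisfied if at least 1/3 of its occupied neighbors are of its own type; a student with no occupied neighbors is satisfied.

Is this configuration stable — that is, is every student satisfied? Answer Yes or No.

Row 0: (0,0)@ 0/1 ✗ · (0,1)% 0/2 ✗ · (0,4)@ 3/4 ✓ · (0,5)% 0/3 ✗
Row 1: (1,2)@ 2/4 ✓ · (1,3)@ 3/4 ✓ · (1,4)@ 3/6 ✓ · (1,5)@ 2/4 ✓
Row 2: (2,1)@ 1/2 ✓ · (2,3)% 1/5 ✗ · (2,5)% 1/3 ✓
Row 3: (3,2)% 3/5 ✓ · (3,3)@ 0/3 ✗ · (3,5)% 2/2 ✓
Row 4: (4,1)% 3/4 ✓ · (4,2)% 2/5 ✓ · (4,5)% 3/3 ✓
Row 5: (5,0)% 1/1 ✓ · (5,2)@ 1/3 ✓ · (5,3)@ 1/3 ✓ · (5,4)% 2/3 ✓ · (5,5)% 2/2 ✓
For instance (0,0) has only 0/1 same-type neighbors, below 1/3.

No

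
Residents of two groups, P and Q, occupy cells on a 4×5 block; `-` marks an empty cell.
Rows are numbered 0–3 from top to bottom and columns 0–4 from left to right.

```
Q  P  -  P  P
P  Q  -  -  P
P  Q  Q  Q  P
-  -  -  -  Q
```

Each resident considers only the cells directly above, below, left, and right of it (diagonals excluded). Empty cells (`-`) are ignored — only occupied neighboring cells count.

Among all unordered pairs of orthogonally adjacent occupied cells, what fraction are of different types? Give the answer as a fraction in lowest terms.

Scan each occupied cell's neighbors to the right and below so each pair is counted once.
Row 0: Q(0,0)–P(0,1)≠ Q(0,0)–P(1,0)≠ P(0,1)–Q(1,1)≠ P(0,3)–P(0,4)= P(0,4)–P(1,4)=  → 3/5 unlike.
Row 1: P(1,0)–Q(1,1)≠ P(1,0)–P(2,0)= Q(1,1)–Q(2,1)= P(1,4)–P(2,4)=  → 1/4 unlike.
Row 2: P(2,0)–Q(2,1)≠ Q(2,1)–Q(2,2)= Q(2,2)–Q(2,3)= Q(2,3)–P(2,4)≠ P(2,4)–Q(3,4)≠  → 3/5 unlike.
Total adjacent occupied pairs: 14; unlike-type pairs: 7.
7/14 reduces to 1/2.

1/2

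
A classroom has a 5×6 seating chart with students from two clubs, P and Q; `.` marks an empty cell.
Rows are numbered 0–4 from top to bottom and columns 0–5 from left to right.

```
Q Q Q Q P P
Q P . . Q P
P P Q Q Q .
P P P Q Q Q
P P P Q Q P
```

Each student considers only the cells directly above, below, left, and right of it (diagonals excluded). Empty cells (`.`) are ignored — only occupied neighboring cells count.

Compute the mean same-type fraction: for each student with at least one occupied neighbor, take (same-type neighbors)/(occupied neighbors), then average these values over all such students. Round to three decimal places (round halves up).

Row 0: (0,0)Q 2/2 · (0,1)Q 2/3 · (0,2)Q 2/2 · (0,3)Q 1/2 · (0,4)P 1/3 · (0,5)P 2/2
Row 1: (1,0)Q 1/3 · (1,1)P 1/3 · (1,4)Q 1/3 · (1,5)P 1/2
Row 2: (2,0)P 2/3 · (2,1)P 3/4 · (2,2)Q 1/3 · (2,3)Q 3/3 · (2,4)Q 3/3
Row 3: (3,0)P 3/3 · (3,1)P 4/4 · (3,2)P 2/4 · (3,3)Q 3/4 · (3,4)Q 4/4 · (3,5)Q 1/2
Row 4: (4,0)P 2/2 · (4,1)P 3/3 · (4,2)P 2/3 · (4,3)Q 2/3 · (4,4)Q 2/3 · (4,5)P 0/2
Sum over 27 students: 2/2 + 2/3 + 2/2 + 1/2 + 1/3 + 2/2 + 1/3 + 1/3 + 1/3 + 1/2 + 2/3 + 3/4 + 1/3 + 3/3 + 3/3 + 3/3 + 4/4 + 2/4 + 3/4 + 4/4 + 1/2 + 2/2 + 3/3 + 2/3 + 2/3 + 2/3 + 0/2 = 37/2; mean = 37/2 ÷ 27 = 37/54 = 0.685185… → 0.685.

0.685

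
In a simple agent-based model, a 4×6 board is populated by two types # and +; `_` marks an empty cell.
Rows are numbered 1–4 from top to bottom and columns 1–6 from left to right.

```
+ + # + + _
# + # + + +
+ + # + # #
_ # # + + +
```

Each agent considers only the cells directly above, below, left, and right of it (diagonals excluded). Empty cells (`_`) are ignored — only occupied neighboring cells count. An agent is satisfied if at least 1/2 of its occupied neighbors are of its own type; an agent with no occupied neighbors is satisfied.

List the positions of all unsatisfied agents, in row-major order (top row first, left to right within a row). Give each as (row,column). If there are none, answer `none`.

(1,3), (2,1), (3,5), (3,6)

Row 1: (1,1)+ 1/2 ✓ · (1,2)+ 2/3 ✓ · (1,3)# 1/3 ✗ · (1,4)+ 2/3 ✓ · (1,5)+ 2/2 ✓
Row 2: (2,1)# 0/3 ✗ · (2,2)+ 2/4 ✓ · (2,3)# 2/4 ✓ · (2,4)+ 3/4 ✓ · (2,5)+ 3/4 ✓ · (2,6)+ 1/2 ✓
Row 3: (3,1)+ 1/2 ✓ · (3,2)+ 2/4 ✓ · (3,3)# 2/4 ✓ · (3,4)+ 2/4 ✓ · (3,5)# 1/4 ✗ · (3,6)# 1/3 ✗
Row 4: (4,2)# 1/2 ✓ · (4,3)# 2/3 ✓ · (4,4)+ 2/3 ✓ · (4,5)+ 2/3 ✓ · (4,6)+ 1/2 ✓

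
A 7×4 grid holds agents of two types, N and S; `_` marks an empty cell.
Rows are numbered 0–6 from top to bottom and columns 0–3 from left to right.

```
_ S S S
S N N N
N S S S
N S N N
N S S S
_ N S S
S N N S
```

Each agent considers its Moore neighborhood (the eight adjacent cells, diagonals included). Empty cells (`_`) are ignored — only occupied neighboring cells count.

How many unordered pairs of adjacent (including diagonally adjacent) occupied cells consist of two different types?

43

Scan each occupied cell's neighbors to the right and below (and the two forward diagonals) so each pair is counted once.
From row 0: 7 unlike of 10 pairs (running 7/10).
From row 1: 9 unlike of 13 pairs (running 16/23).
From row 2: 8 unlike of 13 pairs (running 24/36).
From row 3: 9 unlike of 13 pairs (running 33/49).
From row 4: 3 unlike of 11 pairs (running 36/60).
From row 5: 5 unlike of 10 pairs (running 41/70).
From row 6: 2 unlike of 3 pairs (running 43/73).
Total adjacent occupied pairs: 73; unlike-type pairs: 43.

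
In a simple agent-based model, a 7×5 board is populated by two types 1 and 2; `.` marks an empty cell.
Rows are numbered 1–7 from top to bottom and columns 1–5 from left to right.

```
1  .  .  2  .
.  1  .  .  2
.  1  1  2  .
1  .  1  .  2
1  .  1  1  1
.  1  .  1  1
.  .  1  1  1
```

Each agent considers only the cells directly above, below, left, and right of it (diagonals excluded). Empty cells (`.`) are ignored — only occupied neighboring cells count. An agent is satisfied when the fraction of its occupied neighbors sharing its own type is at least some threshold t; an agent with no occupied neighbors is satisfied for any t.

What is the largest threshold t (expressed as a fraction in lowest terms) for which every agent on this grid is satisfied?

(1,1)1 — no occupied neighbors
(1,4)2 — no occupied neighbors
(2,2)1 1/1
(2,5)2 — no occupied neighbors
(3,2)1 2/2
(3,3)1 2/3
(3,4)2 0/1
(4,1)1 1/1
(4,3)1 2/2
(4,5)2 0/1
(5,1)1 1/1
(5,3)1 2/2
(5,4)1 3/3
(5,5)1 2/3
(6,2)1 — no occupied neighbors
(6,4)1 3/3
(6,5)1 3/3
(7,3)1 1/1
(7,4)1 3/3
(7,5)1 2/2
The smallest same-type fraction is 0/1 at (3,4), which reduces to 0/1. Any threshold above that leaves this agent unsatisfied.

0/1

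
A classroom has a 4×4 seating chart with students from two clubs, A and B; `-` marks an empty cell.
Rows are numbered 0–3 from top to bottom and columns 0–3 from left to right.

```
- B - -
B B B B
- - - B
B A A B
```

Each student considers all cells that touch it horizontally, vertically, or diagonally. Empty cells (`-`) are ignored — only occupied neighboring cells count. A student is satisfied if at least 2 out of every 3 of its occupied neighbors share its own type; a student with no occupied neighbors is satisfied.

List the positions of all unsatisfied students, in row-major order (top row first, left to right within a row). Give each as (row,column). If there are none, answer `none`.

(0,1)B 3/3 ok
(1,0)B 2/2 ok
(1,1)B 3/3 ok
(1,2)B 4/4 ok
(1,3)B 2/2 ok
(2,3)B 3/4 ok
(3,0)B 0/1 unhappy
(3,1)A 1/2 unhappy
(3,2)A 1/3 unhappy
(3,3)B 1/2 unhappy

(3,0), (3,1), (3,2), (3,3)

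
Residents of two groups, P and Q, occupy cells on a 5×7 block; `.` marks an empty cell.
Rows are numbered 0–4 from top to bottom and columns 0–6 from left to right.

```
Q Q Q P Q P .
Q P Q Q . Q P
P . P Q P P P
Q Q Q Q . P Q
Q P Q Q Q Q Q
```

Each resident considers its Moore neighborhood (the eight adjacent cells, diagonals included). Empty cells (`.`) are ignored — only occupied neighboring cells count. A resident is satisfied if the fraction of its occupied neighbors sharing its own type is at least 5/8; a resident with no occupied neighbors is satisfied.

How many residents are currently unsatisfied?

18

Row 0: (0,0)Q 2/3 satisfied · (0,1)Q 4/5 satisfied · (0,2)Q 3/5 not · (0,3)P 0/4 not · (0,4)Q 2/4 not · (0,5)P 1/3 not
Row 1: (1,0)Q 2/4 not · (1,1)P 2/7 not · (1,2)Q 4/7 not · (1,3)Q 4/7 not · (1,5)Q 1/6 not · (1,6)P 3/4 satisfied
Row 2: (2,0)P 1/4 not · (2,2)P 1/7 not · (2,3)Q 4/6 satisfied · (2,4)P 2/6 not · (2,5)P 4/6 satisfied · (2,6)P 3/5 not
Row 3: (3,0)Q 2/4 not · (3,1)Q 4/7 not · (3,2)Q 5/7 satisfied · (3,3)Q 5/7 satisfied · (3,5)P 3/7 not · (3,6)Q 2/5 not
Row 4: (4,0)Q 2/3 satisfied · (4,1)P 0/5 not · (4,2)Q 4/5 satisfied · (4,3)Q 4/4 satisfied · (4,4)Q 3/4 satisfied · (4,5)Q 3/4 satisfied · (4,6)Q 2/3 satisfied
Unsatisfied: (0,2), (0,3), (0,4), (0,5), (1,0), (1,1), (1,2), (1,3), (1,5), (2,0), (2,2), (2,4), (2,6), (3,0), (3,1), (3,5), (3,6), (4,1) — 18 in total.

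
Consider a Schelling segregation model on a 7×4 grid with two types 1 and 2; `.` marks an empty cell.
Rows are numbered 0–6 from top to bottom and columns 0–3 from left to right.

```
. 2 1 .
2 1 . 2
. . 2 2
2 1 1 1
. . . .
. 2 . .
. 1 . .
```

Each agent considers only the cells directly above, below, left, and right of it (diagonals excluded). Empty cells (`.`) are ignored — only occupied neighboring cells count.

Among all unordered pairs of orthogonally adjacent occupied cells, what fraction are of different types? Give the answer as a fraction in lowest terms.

7/11

Scan each occupied cell's neighbors to the right and below so each pair is counted once.
Row 0: 2(0,1)–1(0,2)≠ 2(0,1)–1(1,1)≠  → 2/2 unlike.
Row 1: 2(1,0)–1(1,1)≠ 2(1,3)–2(2,3)=  → 1/2 unlike.
Row 2: 2(2,2)–2(2,3)= 2(2,2)–1(3,2)≠ 2(2,3)–1(3,3)≠  → 2/3 unlike.
Row 3: 2(3,0)–1(3,1)≠ 1(3,1)–1(3,2)= 1(3,2)–1(3,3)=  → 1/3 unlike.
Row 5: 2(5,1)–1(6,1)≠  → 1/1 unlike.
Total adjacent occupied pairs: 11; unlike-type pairs: 7.
7/11 is already in lowest terms.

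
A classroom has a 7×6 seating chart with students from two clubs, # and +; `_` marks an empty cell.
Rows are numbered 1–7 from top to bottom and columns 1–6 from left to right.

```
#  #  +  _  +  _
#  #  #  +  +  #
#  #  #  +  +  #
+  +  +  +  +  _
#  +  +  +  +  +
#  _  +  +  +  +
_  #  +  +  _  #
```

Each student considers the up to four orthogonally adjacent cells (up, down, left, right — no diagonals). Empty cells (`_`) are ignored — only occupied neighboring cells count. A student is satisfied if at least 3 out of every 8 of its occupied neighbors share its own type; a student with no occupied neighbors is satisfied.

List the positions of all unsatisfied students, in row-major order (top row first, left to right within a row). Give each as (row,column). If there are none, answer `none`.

(1,1)# 2/2 ok
(1,2)# 2/3 ok
(1,3)+ 0/2 unhappy
(1,5)+ 1/1 ok
(2,1)# 3/3 ok
(2,2)# 4/4 ok
(2,3)# 2/4 ok
(2,4)+ 2/3 ok
(2,5)+ 3/4 ok
(2,6)# 1/2 ok
(3,1)# 2/3 ok
(3,2)# 3/4 ok
(3,3)# 2/4 ok
(3,4)+ 3/4 ok
(3,5)+ 3/4 ok
(3,6)# 1/2 ok
(4,1)+ 1/3 unhappy
(4,2)+ 3/4 ok
(4,3)+ 3/4 ok
(4,4)+ 4/4 ok
(4,5)+ 3/3 ok
(5,1)# 1/3 unhappy
(5,2)+ 2/3 ok
(5,3)+ 4/4 ok
(5,4)+ 4/4 ok
(5,5)+ 4/4 ok
(5,6)+ 2/2 ok
(6,1)# 1/1 ok
(6,3)+ 3/3 ok
(6,4)+ 4/4 ok
(6,5)+ 3/3 ok
(6,6)+ 2/3 ok
(7,2)# 0/1 unhappy
(7,3)+ 2/3 ok
(7,4)+ 2/2 ok
(7,6)# 0/1 unhappy

(1,3), (4,1), (5,1), (7,2), (7,6)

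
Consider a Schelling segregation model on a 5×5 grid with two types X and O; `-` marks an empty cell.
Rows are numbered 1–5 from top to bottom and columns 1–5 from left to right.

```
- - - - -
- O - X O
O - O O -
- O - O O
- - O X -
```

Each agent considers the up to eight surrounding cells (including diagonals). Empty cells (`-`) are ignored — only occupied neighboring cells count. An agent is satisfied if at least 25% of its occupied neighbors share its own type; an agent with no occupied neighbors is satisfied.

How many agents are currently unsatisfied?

Row 2: (2,2)O 2/2 ✓ · (2,4)X 0/3 ✗ · (2,5)O 1/2 ✓
Row 3: (3,1)O 2/2 ✓ · (3,3)O 4/5 ✓ · (3,4)O 4/5 ✓
Row 4: (4,2)O 3/3 ✓ · (4,4)O 4/5 ✓ · (4,5)O 2/3 ✓
Row 5: (5,3)O 2/3 ✓ · (5,4)X 0/3 ✗
Unsatisfied: (2,4), (5,4) — 2 in total.

2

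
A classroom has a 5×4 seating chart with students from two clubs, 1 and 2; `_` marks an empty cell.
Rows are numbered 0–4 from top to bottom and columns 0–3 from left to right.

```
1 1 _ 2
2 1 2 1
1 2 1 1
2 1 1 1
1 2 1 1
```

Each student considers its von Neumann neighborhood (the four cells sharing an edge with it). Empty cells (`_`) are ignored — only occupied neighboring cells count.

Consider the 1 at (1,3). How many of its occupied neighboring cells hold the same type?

1

Occupied neighbors of (1,3): (0,3)=2, (2,3)=1, (1,2)=2.
Same type (1): 1 of 3.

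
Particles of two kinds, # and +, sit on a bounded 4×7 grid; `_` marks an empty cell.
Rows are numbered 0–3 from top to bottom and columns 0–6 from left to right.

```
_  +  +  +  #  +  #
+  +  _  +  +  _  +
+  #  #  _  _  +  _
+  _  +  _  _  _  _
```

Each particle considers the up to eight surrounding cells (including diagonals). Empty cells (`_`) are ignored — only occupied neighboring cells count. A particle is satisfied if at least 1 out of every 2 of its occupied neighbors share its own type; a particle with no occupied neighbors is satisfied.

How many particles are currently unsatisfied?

Row 0: (0,1)+ 3/3 ok · (0,2)+ 4/4 ok · (0,3)+ 3/4 ok · (0,4)# 0/4 unhappy · (0,5)+ 2/4 ok · (0,6)# 0/2 unhappy
Row 1: (1,0)+ 3/4 ok · (1,1)+ 4/6 ok · (1,3)+ 3/5 ok · (1,4)+ 4/5 ok · (1,6)+ 2/3 ok
Row 2: (2,0)+ 3/4 ok · (2,1)# 1/6 unhappy · (2,2)# 1/4 unhappy · (2,5)+ 2/2 ok
Row 3: (3,0)+ 1/2 ok · (3,2)+ 0/2 unhappy
Unsatisfied: (0,4), (0,6), (2,1), (2,2), (3,2) — 5 in total.

5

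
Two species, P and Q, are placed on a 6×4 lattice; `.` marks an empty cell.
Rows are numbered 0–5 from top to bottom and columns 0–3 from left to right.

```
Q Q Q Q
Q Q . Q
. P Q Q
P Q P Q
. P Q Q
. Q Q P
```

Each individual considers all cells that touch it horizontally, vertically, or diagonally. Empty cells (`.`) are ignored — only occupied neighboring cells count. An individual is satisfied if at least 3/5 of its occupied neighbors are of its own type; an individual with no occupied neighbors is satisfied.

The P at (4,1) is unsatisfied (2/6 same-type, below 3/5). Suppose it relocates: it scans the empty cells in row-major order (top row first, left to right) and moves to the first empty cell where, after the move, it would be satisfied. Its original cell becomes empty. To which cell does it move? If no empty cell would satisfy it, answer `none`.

Vacating (4,1). Empty cells in order:
  (1,2): 1/8 same-type → still unsatisfied.
  (2,0): 2/5 same-type → still unsatisfied.
  (4,0): 1/3 same-type → still unsatisfied.
  (5,0): 0/1 same-type → still unsatisfied.

none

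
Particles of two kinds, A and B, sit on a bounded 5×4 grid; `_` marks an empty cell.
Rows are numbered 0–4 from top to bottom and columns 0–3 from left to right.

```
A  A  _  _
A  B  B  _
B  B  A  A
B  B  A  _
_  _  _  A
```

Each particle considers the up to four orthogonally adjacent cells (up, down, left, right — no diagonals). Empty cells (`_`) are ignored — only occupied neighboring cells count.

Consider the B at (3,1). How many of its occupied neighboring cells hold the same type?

Occupied neighbors of (3,1): (2,1)=B, (3,0)=B, (3,2)=A.
Same type (B): 2 of 3.

2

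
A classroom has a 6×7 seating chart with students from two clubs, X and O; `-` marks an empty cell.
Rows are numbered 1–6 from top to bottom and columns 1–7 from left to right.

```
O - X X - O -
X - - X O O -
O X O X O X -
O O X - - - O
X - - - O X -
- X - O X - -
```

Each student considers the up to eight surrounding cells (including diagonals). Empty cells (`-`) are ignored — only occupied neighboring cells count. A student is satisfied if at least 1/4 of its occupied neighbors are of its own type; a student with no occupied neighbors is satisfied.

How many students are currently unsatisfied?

4

(1,1)O 0/1 unhappy
(1,3)X 2/2 ok
(1,4)X 2/3 ok
(1,6)O 2/2 ok
(2,1)X 1/3 ok
(2,4)X 3/6 ok
(2,5)O 3/7 ok
(2,6)O 3/4 ok
(3,1)O 2/4 ok
(3,2)X 2/6 ok
(3,3)O 1/5 unhappy
(3,4)X 2/5 ok
(3,5)O 2/5 ok
(3,6)X 0/4 unhappy
(4,1)O 2/4 ok
(4,2)O 3/6 ok
(4,3)X 2/4 ok
(4,7)O 0/2 unhappy
(5,1)X 1/3 ok
(5,5)O 1/3 ok
(5,6)X 1/3 ok
(6,2)X 1/1 ok
(6,4)O 1/2 ok
(6,5)X 1/3 ok
Unsatisfied: (1,1), (3,3), (3,6), (4,7) — 4 in total.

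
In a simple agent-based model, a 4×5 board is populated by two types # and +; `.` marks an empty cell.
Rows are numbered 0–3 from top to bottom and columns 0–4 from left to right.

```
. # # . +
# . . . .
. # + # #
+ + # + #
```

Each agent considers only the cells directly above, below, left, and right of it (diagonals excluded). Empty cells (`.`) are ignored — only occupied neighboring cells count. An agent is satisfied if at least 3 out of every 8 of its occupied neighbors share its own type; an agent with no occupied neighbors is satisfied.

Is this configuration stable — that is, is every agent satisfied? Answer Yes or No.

No

(0,1)# 1/1 ok
(0,2)# 1/1 ok
(0,4)+ 0/0 ok
(1,0)# 0/0 ok
(2,1)# 0/2 unhappy
(2,2)+ 0/3 unhappy
(2,3)# 1/3 unhappy
(2,4)# 2/2 ok
(3,0)+ 1/1 ok
(3,1)+ 1/3 unhappy
(3,2)# 0/3 unhappy
(3,3)+ 0/3 unhappy
(3,4)# 1/2 ok
For instance (2,1) has only 0/2 same-type neighbors, below 3/8.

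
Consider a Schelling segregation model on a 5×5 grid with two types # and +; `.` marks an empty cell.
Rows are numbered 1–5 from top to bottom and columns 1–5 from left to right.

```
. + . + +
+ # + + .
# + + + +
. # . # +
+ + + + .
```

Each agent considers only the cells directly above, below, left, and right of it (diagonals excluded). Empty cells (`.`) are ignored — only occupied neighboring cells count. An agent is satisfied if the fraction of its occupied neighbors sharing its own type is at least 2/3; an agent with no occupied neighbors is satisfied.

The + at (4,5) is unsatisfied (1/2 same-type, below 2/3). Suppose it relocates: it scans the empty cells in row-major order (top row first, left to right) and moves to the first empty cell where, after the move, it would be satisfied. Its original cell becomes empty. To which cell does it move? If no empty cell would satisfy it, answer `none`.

(1,1)

Vacating (4,5). Empty cells in order:
  (1,1): 2/2 same-type → satisfied — stop here.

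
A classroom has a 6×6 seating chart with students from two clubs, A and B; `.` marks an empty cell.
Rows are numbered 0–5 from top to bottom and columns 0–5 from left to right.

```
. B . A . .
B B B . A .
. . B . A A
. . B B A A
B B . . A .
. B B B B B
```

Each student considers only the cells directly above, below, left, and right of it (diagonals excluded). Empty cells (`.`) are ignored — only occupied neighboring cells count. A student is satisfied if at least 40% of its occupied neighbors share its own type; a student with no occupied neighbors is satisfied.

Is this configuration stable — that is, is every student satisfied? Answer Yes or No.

Row 0: (0,1)B 1/1 ✓ · (0,3)A 0/0 ✓
Row 1: (1,0)B 1/1 ✓ · (1,1)B 3/3 ✓ · (1,2)B 2/2 ✓ · (1,4)A 1/1 ✓
Row 2: (2,2)B 2/2 ✓ · (2,4)A 3/3 ✓ · (2,5)A 2/2 ✓
Row 3: (3,2)B 2/2 ✓ · (3,3)B 1/2 ✓ · (3,4)A 3/4 ✓ · (3,5)A 2/2 ✓
Row 4: (4,0)B 1/1 ✓ · (4,1)B 2/2 ✓ · (4,4)A 1/2 ✓
Row 5: (5,1)B 2/2 ✓ · (5,2)B 2/2 ✓ · (5,3)B 2/2 ✓ · (5,4)B 2/3 ✓ · (5,5)B 1/1 ✓
All meet the threshold, so the configuration is stable.

Yes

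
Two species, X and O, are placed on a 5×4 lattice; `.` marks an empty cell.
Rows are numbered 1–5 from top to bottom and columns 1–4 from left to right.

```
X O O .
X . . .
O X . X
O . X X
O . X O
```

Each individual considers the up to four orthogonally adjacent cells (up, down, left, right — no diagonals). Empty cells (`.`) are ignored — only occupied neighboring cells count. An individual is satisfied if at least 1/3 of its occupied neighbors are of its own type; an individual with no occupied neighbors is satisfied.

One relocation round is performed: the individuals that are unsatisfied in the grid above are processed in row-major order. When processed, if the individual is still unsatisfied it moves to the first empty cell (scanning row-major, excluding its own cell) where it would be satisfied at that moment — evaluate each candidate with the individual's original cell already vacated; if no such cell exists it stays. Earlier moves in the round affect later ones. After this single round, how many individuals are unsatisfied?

0

Initially unsatisfied (in order): (3,2), (5,4).
  (3,2) → (2,2).
  (5,4) → (1,4).
Resulting grid:
X O O O
X X . .
O . . X
O . X X
O . X .
All satisfied now.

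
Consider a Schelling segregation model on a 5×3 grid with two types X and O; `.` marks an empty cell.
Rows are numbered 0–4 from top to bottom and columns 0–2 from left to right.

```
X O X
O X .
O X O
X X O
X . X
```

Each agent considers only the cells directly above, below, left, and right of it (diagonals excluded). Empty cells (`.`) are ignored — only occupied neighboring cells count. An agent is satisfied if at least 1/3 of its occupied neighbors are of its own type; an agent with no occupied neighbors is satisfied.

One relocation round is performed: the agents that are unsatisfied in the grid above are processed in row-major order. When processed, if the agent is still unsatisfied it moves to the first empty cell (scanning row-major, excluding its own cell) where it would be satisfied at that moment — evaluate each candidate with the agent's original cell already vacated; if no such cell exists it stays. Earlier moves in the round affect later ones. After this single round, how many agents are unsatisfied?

Initially unsatisfied (in order): (0,0), (0,1), (0,2), (4,2).
  (0,0) → (1,2).
  (0,1) → (0,0).
  (0,2): now satisfied by earlier moves; stays.
  (4,2) → (0,1).
Resulting grid:
O X X
O X X
O X O
X X O
X . .
All satisfied now.

0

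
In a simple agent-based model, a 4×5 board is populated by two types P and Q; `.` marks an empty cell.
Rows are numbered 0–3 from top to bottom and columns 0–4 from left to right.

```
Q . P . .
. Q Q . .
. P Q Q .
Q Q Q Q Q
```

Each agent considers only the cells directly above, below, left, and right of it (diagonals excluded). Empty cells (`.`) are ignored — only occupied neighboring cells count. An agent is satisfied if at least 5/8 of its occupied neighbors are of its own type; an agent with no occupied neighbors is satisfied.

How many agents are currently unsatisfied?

3

Row 0: (0,0)Q 0/0 ✓ · (0,2)P 0/1 ✗
Row 1: (1,1)Q 1/2 ✗ · (1,2)Q 2/3 ✓
Row 2: (2,1)P 0/3 ✗ · (2,2)Q 3/4 ✓ · (2,3)Q 2/2 ✓
Row 3: (3,0)Q 1/1 ✓ · (3,1)Q 2/3 ✓ · (3,2)Q 3/3 ✓ · (3,3)Q 3/3 ✓ · (3,4)Q 1/1 ✓
Unsatisfied: (0,2), (1,1), (2,1) — 3 in total.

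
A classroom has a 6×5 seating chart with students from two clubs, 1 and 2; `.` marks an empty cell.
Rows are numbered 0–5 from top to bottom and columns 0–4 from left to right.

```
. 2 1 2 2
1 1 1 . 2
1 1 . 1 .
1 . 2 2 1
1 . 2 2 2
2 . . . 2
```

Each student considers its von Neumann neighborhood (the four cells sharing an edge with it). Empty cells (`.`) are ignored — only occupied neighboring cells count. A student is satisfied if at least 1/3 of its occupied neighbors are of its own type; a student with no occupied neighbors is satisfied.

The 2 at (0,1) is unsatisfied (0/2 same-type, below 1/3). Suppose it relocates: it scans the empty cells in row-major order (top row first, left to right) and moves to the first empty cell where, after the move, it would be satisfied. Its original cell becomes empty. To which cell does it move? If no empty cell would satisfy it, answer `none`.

Vacating (0,1). Empty cells in order:
  (0,0): 0/1 same-type → still unsatisfied.
  (1,3): 2/4 same-type → satisfied — stop here.

(1,3)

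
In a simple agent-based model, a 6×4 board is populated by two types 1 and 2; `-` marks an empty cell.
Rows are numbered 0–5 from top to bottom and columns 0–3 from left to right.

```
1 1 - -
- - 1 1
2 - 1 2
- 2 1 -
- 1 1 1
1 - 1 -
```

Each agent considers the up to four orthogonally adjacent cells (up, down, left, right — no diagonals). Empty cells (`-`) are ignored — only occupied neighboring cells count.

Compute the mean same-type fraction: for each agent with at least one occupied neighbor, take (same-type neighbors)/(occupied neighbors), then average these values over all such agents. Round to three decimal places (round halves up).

0.694

Row 0: (0,0)1 1/1 · (0,1)1 1/1
Row 1: (1,2)1 2/2 · (1,3)1 1/2
Row 2: (2,0)2 — no occupied neighbors · (2,2)1 2/3 · (2,3)2 0/2
Row 3: (3,1)2 0/2 · (3,2)1 2/3
Row 4: (4,1)1 1/2 · (4,2)1 4/4 · (4,3)1 1/1
Row 5: (5,0)1 — no occupied neighbors · (5,2)1 1/1
Sum over 12 agents: 1/1 + 1/1 + 2/2 + 1/2 + 2/3 + 0/2 + 0/2 + 2/3 + 1/2 + 4/4 + 1/1 + 1/1 = 25/3; mean = 25/3 ÷ 12 = 25/36 = 0.694444… → 0.694.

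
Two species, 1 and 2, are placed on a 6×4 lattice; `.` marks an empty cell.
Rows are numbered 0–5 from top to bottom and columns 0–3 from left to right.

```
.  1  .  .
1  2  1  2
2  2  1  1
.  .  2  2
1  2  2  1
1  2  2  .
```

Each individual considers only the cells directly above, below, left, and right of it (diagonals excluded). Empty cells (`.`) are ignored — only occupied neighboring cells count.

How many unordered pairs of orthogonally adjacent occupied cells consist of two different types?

Scan each occupied cell's neighbors to the right and below so each pair is counted once.
From row 0: 1 unlike of 1 pairs (running 1/1).
From row 1: 5 unlike of 7 pairs (running 6/8).
From row 2: 3 unlike of 5 pairs (running 9/13).
From row 3: 1 unlike of 3 pairs (running 10/16).
From row 4: 2 unlike of 6 pairs (running 12/22).
From row 5: 1 unlike of 2 pairs (running 13/24).
Total adjacent occupied pairs: 24; unlike-type pairs: 13.

13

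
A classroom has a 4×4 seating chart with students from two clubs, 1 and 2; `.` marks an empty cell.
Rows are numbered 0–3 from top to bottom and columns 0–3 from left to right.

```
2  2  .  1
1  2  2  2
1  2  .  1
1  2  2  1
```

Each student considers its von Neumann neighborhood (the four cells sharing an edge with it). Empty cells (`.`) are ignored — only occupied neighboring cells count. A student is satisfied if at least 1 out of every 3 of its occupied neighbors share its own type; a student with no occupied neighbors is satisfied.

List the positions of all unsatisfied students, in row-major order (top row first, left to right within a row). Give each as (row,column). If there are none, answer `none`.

(0,0)2 1/2 ok
(0,1)2 2/2 ok
(0,3)1 0/1 unhappy
(1,0)1 1/3 ok
(1,1)2 3/4 ok
(1,2)2 2/2 ok
(1,3)2 1/3 ok
(2,0)1 2/3 ok
(2,1)2 2/3 ok
(2,3)1 1/2 ok
(3,0)1 1/2 ok
(3,1)2 2/3 ok
(3,2)2 1/2 ok
(3,3)1 1/2 ok

(0,3)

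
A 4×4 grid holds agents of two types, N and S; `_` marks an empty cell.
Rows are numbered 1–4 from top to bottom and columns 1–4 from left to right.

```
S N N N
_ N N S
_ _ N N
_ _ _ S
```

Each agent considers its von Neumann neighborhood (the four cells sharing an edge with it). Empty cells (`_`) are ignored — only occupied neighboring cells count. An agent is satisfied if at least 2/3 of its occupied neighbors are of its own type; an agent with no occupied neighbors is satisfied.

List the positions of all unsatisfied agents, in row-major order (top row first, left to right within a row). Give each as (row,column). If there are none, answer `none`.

(1,1), (1,4), (2,4), (3,4), (4,4)

(1,1)S 0/1 ✗
(1,2)N 2/3 ✓
(1,3)N 3/3 ✓
(1,4)N 1/2 ✗
(2,2)N 2/2 ✓
(2,3)N 3/4 ✓
(2,4)S 0/3 ✗
(3,3)N 2/2 ✓
(3,4)N 1/3 ✗
(4,4)S 0/1 ✗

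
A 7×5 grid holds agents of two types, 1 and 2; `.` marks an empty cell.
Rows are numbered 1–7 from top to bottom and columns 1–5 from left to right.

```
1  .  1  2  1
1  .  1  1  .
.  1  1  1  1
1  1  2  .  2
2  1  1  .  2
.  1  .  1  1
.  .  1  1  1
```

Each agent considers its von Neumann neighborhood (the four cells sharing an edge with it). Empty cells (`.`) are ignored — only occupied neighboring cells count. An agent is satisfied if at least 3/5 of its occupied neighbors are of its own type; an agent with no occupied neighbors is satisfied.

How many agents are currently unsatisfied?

10

Row 1: (1,1)1 1/1 ok · (1,3)1 1/2 unhappy · (1,4)2 0/3 unhappy · (1,5)1 0/1 unhappy
Row 2: (2,1)1 1/1 ok · (2,3)1 3/3 ok · (2,4)1 2/3 ok
Row 3: (3,2)1 2/2 ok · (3,3)1 3/4 ok · (3,4)1 3/3 ok · (3,5)1 1/2 unhappy
Row 4: (4,1)1 1/2 unhappy · (4,2)1 3/4 ok · (4,3)2 0/3 unhappy · (4,5)2 1/2 unhappy
Row 5: (5,1)2 0/2 unhappy · (5,2)1 3/4 ok · (5,3)1 1/2 unhappy · (5,5)2 1/2 unhappy
Row 6: (6,2)1 1/1 ok · (6,4)1 2/2 ok · (6,5)1 2/3 ok
Row 7: (7,3)1 1/1 ok · (7,4)1 3/3 ok · (7,5)1 2/2 ok
Unsatisfied: (1,3), (1,4), (1,5), (3,5), (4,1), (4,3), (4,5), (5,1), (5,3), (5,5) — 10 in total.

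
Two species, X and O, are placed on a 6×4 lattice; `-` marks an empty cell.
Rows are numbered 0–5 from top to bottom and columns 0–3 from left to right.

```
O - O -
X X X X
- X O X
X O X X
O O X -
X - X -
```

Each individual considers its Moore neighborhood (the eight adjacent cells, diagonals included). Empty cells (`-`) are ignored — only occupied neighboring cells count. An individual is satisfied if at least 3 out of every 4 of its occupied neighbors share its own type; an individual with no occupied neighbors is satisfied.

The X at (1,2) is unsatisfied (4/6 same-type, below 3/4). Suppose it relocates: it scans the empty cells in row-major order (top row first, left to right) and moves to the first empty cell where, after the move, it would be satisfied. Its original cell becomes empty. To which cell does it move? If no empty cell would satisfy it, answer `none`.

(2,0)

Vacating (1,2). Empty cells in order:
  (0,1): 2/4 same-type → still unsatisfied.
  (0,3): 1/2 same-type → still unsatisfied.
  (2,0): 4/5 same-type → satisfied — stop here.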